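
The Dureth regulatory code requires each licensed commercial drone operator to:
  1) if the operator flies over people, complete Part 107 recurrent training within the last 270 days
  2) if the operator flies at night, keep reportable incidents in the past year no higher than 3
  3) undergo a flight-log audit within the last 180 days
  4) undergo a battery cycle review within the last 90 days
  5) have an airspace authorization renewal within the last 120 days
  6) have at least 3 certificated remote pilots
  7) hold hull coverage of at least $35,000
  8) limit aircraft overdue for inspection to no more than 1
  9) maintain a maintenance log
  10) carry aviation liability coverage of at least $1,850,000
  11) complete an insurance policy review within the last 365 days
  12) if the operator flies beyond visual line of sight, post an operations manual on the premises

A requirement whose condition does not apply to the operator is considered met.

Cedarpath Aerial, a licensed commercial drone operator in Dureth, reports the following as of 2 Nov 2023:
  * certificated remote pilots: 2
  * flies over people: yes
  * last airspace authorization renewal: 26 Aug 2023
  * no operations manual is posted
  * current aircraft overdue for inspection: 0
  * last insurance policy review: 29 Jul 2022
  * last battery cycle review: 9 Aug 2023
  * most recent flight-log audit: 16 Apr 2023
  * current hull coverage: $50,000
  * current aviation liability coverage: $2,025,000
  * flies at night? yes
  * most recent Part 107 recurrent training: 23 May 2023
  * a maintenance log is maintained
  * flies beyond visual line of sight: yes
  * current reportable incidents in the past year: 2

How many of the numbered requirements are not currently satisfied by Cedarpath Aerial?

1. condition 'flies over people' holds; Part 107 recurrent training 163 days ago vs limit 270 → met
2. condition 'flies at night' holds; reportable incidents in the past year 2 ≤ 3 → met
3. flight-log audit 200 days ago vs limit 180 → not met
4. battery cycle review 85 days ago vs limit 90 → met
5. airspace authorization renewal 68 days ago vs limit 120 → met
6. certificated remote pilots 2 < 3 → not met
7. hull coverage $50,000 ≥ $35,000 → met
8. aircraft overdue for inspection 0 ≤ 1 → met
9. maintenance log present → met
10. aviation liability coverage $2,025,000 ≥ $1,850,000 → met
11. insurance policy review 461 days ago vs limit 365 → not met
12. condition 'flies beyond visual line of sight' holds; operations manual absent → not met
Not met: 4 of 12

4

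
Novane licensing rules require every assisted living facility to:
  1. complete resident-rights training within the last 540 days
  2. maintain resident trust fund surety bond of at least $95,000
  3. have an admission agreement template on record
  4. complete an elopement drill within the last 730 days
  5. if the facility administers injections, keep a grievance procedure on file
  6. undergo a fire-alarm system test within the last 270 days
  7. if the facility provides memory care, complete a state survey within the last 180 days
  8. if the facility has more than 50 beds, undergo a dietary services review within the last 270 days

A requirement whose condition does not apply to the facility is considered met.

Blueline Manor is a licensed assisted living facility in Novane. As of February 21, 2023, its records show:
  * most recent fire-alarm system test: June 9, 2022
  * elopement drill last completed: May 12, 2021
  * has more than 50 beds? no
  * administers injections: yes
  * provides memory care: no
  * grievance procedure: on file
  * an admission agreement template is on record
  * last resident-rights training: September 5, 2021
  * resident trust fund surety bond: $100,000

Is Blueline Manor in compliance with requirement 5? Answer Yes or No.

Yes

5. condition 'administers injections' holds; grievance procedure present → met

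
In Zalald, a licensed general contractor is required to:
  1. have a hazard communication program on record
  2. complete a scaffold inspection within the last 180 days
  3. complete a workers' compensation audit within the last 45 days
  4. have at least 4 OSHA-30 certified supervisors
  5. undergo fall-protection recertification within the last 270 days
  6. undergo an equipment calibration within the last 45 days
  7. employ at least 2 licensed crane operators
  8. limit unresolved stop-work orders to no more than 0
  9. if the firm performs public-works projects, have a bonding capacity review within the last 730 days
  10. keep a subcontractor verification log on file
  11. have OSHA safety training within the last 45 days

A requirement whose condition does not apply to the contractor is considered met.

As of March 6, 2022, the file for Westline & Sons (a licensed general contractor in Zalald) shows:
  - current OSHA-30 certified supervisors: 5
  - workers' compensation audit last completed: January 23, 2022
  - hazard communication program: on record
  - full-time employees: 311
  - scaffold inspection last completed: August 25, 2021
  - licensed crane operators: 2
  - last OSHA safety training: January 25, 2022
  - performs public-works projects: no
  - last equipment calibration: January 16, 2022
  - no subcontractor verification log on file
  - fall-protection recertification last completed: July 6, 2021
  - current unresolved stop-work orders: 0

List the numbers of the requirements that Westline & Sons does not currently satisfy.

2, 6, 10

1. hazard communication program present → met
2. scaffold inspection 193 days ago vs limit 180 → not met
3. workers' compensation audit 42 days ago vs limit 45 → met
4. OSHA-30 certified supervisors 5 ≥ 4 → met
5. fall-protection recertification 243 days ago vs limit 270 → met
6. equipment calibration 49 days ago vs limit 45 → not met
7. licensed crane operators 2 ≥ 2 → met
8. unresolved stop-work orders 0 ≤ 0 → met
9. condition 'performs public-works projects' does not hold → requirement n/a → met
10. subcontractor verification log absent → not met
11. OSHA safety training 40 days ago vs limit 45 → met
Not met: 2, 6, 10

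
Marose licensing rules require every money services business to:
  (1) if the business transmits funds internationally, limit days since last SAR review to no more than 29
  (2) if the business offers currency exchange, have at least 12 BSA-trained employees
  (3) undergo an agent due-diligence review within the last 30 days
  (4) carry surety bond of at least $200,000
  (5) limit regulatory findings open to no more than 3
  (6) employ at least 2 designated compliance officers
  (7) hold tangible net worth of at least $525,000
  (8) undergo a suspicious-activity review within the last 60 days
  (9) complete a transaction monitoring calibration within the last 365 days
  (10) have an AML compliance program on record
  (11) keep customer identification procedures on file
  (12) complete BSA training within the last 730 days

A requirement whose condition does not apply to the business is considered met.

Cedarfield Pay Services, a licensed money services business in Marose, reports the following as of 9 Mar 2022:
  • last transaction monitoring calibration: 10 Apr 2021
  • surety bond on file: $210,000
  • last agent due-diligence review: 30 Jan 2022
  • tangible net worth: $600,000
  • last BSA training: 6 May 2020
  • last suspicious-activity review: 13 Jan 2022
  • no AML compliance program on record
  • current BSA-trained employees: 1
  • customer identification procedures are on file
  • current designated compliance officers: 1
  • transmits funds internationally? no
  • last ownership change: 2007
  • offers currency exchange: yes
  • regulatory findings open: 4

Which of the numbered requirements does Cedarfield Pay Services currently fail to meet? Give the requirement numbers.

2, 3, 5, 6, 10

1. condition 'transmits funds internationally' does not hold → requirement n/a → met
2. condition 'offers currency exchange' holds; BSA-trained employees 1 < 12 → not met
3. agent due-diligence review 38 days ago vs limit 30 → not met
4. surety bond $210,000 ≥ $200,000 → met
5. regulatory findings open 4 > 3 → not met
6. designated compliance officers 1 < 2 → not met
7. tangible net worth $600,000 ≥ $525,000 → met
8. suspicious-activity review 55 days ago vs limit 60 → met
9. transaction monitoring calibration 333 days ago vs limit 365 → met
10. AML compliance program absent → not met
11. customer identification procedures present → met
12. BSA training 672 days ago vs limit 730 → met
Not met: 2, 3, 5, 6, 10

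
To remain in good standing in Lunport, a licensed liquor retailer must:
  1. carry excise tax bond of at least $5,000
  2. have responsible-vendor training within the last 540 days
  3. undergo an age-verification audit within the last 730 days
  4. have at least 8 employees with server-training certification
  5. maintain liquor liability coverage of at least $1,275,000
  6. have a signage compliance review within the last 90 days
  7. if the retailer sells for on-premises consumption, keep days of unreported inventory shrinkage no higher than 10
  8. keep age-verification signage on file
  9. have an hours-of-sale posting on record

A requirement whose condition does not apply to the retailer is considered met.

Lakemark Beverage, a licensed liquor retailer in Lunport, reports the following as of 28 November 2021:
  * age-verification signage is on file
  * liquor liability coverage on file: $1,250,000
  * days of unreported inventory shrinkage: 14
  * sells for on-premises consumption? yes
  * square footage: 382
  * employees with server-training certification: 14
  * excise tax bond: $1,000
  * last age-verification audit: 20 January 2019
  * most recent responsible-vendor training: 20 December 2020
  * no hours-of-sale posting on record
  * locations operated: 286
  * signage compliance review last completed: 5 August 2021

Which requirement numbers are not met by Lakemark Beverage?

1. excise tax bond $1,000 < $5,000 → not met
2. responsible-vendor training 343 days ago vs limit 540 → met
3. age-verification audit 1043 days ago vs limit 730 → not met
4. employees with server-training certification 14 ≥ 8 → met
5. liquor liability coverage $1,250,000 < $1,275,000 → not met
6. signage compliance review 115 days ago vs limit 90 → not met
7. condition 'sells for on-premises consumption' holds; days of unreported inventory shrinkage 14 > 10 → not met
8. age-verification signage present → met
9. hours-of-sale posting absent → not met
Not met: 1, 3, 5, 6, 7, 9

1, 3, 5, 6, 7, 9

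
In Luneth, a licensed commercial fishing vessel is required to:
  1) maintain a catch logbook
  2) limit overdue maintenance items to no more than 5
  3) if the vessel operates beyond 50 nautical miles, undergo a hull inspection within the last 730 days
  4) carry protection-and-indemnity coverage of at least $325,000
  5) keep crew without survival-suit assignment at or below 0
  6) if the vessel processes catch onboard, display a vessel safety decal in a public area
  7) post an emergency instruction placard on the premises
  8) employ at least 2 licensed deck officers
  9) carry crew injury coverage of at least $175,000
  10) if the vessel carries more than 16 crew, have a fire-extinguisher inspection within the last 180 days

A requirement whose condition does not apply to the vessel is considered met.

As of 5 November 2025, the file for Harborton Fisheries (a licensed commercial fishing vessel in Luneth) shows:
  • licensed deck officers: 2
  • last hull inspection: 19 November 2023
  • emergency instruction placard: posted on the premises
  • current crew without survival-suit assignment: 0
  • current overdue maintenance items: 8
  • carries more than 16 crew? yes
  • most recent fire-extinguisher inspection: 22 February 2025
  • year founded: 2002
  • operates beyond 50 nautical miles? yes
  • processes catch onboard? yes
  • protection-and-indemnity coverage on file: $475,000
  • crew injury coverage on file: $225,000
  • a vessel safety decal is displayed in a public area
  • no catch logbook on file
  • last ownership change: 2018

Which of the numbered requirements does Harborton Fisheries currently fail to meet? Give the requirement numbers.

1. catch logbook absent → not met
2. overdue maintenance items 8 > 5 → not met
3. condition 'operates beyond 50 nautical miles' holds; hull inspection 717 days ago vs limit 730 → met
4. protection-and-indemnity coverage $475,000 ≥ $325,000 → met
5. crew without survival-suit assignment 0 ≤ 0 → met
6. condition 'processes catch onboard' holds; vessel safety decal present → met
7. emergency instruction placard present → met
8. licensed deck officers 2 ≥ 2 → met
9. crew injury coverage $225,000 ≥ $175,000 → met
10. condition 'carries more than 16 crew' holds; fire-extinguisher inspection 256 days ago vs limit 180 → not met
Not met: 1, 2, 10

1, 2, 10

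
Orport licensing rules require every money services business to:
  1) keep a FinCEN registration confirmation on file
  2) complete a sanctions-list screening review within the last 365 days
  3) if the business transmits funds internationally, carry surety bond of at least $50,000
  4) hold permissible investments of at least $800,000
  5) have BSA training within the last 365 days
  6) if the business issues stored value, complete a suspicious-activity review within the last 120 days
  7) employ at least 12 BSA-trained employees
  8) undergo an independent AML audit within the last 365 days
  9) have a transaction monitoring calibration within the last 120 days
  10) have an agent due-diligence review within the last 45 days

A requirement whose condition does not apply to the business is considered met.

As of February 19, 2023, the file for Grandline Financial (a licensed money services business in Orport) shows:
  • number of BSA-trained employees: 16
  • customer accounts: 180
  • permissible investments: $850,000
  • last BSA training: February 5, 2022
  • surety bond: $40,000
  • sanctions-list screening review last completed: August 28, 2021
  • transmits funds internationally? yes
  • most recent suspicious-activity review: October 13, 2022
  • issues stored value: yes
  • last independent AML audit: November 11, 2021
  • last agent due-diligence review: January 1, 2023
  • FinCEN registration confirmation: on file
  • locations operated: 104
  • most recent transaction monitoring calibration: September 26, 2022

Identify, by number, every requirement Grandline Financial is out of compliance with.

1. FinCEN registration confirmation present → met
2. sanctions-list screening review 540 days ago vs limit 365 → not met
3. condition 'transmits funds internationally' holds; surety bond $40,000 < $50,000 → not met
4. permissible investments $850,000 ≥ $800,000 → met
5. BSA training 379 days ago vs limit 365 → not met
6. condition 'issues stored value' holds; suspicious-activity review 129 days ago vs limit 120 → not met
7. BSA-trained employees 16 ≥ 12 → met
8. independent AML audit 465 days ago vs limit 365 → not met
9. transaction monitoring calibration 146 days ago vs limit 120 → not met
10. agent due-diligence review 49 days ago vs limit 45 → not met
Not met: 2, 3, 5, 6, 8, 9, 10

2, 3, 5, 6, 8, 9, 10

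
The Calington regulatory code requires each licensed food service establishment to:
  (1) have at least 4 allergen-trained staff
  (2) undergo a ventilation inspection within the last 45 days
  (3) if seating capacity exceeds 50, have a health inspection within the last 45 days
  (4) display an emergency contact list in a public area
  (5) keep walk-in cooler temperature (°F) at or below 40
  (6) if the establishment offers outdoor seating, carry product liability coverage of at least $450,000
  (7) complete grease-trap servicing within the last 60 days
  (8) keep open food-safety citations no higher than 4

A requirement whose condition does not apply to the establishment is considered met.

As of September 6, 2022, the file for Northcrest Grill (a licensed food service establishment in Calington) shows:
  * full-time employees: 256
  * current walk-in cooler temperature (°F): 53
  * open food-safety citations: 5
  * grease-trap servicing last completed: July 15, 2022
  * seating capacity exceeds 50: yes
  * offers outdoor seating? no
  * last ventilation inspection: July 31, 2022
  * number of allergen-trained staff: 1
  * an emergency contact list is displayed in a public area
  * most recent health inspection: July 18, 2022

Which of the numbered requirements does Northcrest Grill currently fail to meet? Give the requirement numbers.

1, 3, 5, 8

1. allergen-trained staff 1 < 4 → not met
2. ventilation inspection 37 days ago vs limit 45 → met
3. condition 'seating capacity exceeds 50' holds; health inspection 50 days ago vs limit 45 → not met
4. emergency contact list present → met
5. walk-in cooler temperature (°F) 53 > 40 → not met
6. condition 'offers outdoor seating' does not hold → requirement n/a → met
7. grease-trap servicing 53 days ago vs limit 60 → met
8. open food-safety citations 5 > 4 → not met
Not met: 1, 3, 5, 8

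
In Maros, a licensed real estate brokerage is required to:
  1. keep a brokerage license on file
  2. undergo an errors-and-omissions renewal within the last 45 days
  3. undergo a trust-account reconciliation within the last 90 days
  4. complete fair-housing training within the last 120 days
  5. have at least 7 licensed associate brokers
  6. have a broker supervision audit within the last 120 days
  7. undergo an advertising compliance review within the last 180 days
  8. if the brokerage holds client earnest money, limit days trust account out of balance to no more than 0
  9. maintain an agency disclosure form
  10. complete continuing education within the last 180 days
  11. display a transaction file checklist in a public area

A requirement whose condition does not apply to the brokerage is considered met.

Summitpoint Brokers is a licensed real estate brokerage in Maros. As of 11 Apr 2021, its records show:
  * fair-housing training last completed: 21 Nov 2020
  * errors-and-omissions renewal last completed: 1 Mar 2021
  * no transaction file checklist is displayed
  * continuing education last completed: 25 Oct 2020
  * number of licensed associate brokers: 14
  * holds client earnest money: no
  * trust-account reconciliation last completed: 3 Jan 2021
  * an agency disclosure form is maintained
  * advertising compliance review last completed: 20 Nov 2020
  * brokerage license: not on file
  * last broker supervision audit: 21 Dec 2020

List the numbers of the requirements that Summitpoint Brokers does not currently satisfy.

1. brokerage license absent → not met
2. errors-and-omissions renewal 41 days ago vs limit 45 → met
3. trust-account reconciliation 98 days ago vs limit 90 → not met
4. fair-housing training 141 days ago vs limit 120 → not met
5. licensed associate brokers 14 ≥ 7 → met
6. broker supervision audit 111 days ago vs limit 120 → met
7. advertising compliance review 142 days ago vs limit 180 → met
8. condition 'holds client earnest money' does not hold → requirement n/a → met
9. agency disclosure form present → met
10. continuing education 168 days ago vs limit 180 → met
11. transaction file checklist absent → not met
Not met: 1, 3, 4, 11

1, 3, 4, 11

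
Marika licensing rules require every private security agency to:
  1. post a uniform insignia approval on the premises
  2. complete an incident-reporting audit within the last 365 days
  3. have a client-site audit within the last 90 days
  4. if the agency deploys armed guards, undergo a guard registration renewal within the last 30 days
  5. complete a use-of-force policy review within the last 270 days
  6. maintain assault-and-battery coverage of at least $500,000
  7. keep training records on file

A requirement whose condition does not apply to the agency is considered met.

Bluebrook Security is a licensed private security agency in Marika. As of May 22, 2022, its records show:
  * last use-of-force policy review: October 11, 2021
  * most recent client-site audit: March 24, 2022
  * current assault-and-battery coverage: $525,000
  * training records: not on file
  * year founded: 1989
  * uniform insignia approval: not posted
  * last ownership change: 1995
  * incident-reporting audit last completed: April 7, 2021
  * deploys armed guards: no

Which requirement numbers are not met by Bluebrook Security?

1, 2, 7

1. uniform insignia approval absent → not met
2. incident-reporting audit 410 days ago vs limit 365 → not met
3. client-site audit 59 days ago vs limit 90 → met
4. condition 'deploys armed guards' does not hold → requirement n/a → met
5. use-of-force policy review 223 days ago vs limit 270 → met
6. assault-and-battery coverage $525,000 ≥ $500,000 → met
7. training records absent → not met
Not met: 1, 2, 7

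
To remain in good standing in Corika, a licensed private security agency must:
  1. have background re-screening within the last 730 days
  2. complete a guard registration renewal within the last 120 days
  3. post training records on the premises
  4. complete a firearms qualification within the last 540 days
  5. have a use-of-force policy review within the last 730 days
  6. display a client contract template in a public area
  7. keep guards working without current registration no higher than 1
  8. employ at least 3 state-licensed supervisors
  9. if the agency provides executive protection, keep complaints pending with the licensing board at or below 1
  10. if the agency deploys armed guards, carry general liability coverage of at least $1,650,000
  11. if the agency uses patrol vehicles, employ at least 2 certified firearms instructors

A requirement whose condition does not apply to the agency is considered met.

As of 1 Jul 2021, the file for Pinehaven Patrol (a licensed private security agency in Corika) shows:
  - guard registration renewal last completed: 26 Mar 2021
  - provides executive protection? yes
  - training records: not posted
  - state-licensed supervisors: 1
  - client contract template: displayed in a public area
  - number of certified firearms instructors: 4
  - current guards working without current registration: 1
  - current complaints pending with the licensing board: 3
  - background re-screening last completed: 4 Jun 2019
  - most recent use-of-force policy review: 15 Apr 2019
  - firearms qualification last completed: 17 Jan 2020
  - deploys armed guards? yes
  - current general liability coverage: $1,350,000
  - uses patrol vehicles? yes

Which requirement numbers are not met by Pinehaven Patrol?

1. background re-screening 758 days ago vs limit 730 → not met
2. guard registration renewal 97 days ago vs limit 120 → met
3. training records absent → not met
4. firearms qualification 531 days ago vs limit 540 → met
5. use-of-force policy review 808 days ago vs limit 730 → not met
6. client contract template present → met
7. guards working without current registration 1 ≤ 1 → met
8. state-licensed supervisors 1 < 3 → not met
9. condition 'provides executive protection' holds; complaints pending with the licensing board 3 > 1 → not met
10. condition 'deploys armed guards' holds; general liability coverage $1,350,000 < $1,650,000 → not met
11. condition 'uses patrol vehicles' holds; certified firearms instructors 4 ≥ 2 → met
Not met: 1, 3, 5, 8, 9, 10

1, 3, 5, 8, 9, 10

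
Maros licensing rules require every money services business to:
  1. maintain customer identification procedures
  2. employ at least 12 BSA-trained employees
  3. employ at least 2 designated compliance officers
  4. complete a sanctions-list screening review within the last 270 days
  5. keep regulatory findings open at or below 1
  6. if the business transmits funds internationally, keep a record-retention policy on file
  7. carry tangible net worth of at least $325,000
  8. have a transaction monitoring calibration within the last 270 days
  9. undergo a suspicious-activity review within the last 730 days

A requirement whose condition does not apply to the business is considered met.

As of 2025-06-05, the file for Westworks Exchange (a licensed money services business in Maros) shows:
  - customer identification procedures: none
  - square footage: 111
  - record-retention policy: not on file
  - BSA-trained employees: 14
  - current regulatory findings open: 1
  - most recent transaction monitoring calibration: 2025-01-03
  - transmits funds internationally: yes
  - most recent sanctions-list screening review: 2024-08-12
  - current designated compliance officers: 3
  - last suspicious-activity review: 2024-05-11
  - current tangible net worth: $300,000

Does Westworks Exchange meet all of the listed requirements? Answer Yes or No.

1. customer identification procedures absent → not met
2. BSA-trained employees 14 ≥ 12 → met
3. designated compliance officers 3 ≥ 2 → met
4. sanctions-list screening review 297 days ago vs limit 270 → not met
5. regulatory findings open 1 ≤ 1 → met
6. condition 'transmits funds internationally' holds; record-retention policy absent → not met
7. tangible net worth $300,000 < $325,000 → not met
8. transaction monitoring calibration 153 days ago vs limit 270 → met
9. suspicious-activity review 390 days ago vs limit 730 → met
Not met: 1, 4, 6, 7

No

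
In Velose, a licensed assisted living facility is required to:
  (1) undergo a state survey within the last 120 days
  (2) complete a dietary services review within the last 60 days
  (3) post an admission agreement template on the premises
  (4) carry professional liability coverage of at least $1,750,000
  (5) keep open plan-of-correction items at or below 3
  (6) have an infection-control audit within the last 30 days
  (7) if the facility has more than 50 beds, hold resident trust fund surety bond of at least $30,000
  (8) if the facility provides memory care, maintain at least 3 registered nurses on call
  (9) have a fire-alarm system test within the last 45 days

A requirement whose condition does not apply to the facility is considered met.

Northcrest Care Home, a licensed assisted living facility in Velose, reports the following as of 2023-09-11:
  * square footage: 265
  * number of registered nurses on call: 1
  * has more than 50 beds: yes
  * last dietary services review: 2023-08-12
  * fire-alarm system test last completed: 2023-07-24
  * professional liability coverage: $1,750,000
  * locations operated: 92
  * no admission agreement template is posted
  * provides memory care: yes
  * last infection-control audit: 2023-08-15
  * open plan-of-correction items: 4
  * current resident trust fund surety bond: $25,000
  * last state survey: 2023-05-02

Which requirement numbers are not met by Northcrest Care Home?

1, 3, 5, 7, 8, 9

1. state survey 132 days ago vs limit 120 → not met
2. dietary services review 30 days ago vs limit 60 → met
3. admission agreement template absent → not met
4. professional liability coverage $1,750,000 ≥ $1,750,000 → met
5. open plan-of-correction items 4 > 3 → not met
6. infection-control audit 27 days ago vs limit 30 → met
7. condition 'has more than 50 beds' holds; resident trust fund surety bond $25,000 < $30,000 → not met
8. condition 'provides memory care' holds; registered nurses on call 1 < 3 → not met
9. fire-alarm system test 49 days ago vs limit 45 → not met
Not met: 1, 3, 5, 7, 8, 9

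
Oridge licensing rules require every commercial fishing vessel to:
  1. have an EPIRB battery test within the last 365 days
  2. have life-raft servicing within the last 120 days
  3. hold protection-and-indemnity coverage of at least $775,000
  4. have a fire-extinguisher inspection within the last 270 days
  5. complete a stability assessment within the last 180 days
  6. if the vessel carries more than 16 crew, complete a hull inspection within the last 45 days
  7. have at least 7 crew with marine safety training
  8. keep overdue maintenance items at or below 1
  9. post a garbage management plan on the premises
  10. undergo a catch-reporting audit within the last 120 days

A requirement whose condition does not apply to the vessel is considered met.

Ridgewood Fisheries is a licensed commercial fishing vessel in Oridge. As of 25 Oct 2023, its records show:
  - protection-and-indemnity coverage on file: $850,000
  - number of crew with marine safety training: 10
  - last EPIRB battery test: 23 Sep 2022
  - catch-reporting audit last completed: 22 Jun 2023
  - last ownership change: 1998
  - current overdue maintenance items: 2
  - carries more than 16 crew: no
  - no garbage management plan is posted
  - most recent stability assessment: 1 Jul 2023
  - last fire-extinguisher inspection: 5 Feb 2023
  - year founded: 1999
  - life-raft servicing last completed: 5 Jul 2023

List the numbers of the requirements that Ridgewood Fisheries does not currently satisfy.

1. EPIRB battery test 397 days ago vs limit 365 → not met
2. life-raft servicing 112 days ago vs limit 120 → met
3. protection-and-indemnity coverage $850,000 ≥ $775,000 → met
4. fire-extinguisher inspection 262 days ago vs limit 270 → met
5. stability assessment 116 days ago vs limit 180 → met
6. condition 'carries more than 16 crew' does not hold → requirement n/a → met
7. crew with marine safety training 10 ≥ 7 → met
8. overdue maintenance items 2 > 1 → not met
9. garbage management plan absent → not met
10. catch-reporting audit 125 days ago vs limit 120 → not met
Not met: 1, 8, 9, 10

1, 8, 9, 10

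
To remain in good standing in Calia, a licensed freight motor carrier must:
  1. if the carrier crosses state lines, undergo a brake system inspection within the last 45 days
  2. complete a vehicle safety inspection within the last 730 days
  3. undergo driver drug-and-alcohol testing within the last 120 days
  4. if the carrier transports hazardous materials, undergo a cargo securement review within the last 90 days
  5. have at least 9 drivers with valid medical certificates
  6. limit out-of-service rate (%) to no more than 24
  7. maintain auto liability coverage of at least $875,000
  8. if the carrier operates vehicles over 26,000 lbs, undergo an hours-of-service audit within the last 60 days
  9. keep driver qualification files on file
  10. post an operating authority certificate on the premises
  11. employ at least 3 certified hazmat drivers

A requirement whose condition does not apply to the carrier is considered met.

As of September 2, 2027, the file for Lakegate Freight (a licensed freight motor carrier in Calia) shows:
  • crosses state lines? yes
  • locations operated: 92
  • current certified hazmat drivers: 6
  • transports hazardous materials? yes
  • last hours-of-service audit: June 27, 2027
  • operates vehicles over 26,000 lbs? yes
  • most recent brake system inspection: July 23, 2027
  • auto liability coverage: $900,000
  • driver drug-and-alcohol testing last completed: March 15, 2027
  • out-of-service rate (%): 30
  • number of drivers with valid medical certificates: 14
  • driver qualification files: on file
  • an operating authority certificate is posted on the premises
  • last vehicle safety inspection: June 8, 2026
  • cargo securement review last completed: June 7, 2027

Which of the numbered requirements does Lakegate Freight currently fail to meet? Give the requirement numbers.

3, 6, 8

1. condition 'crosses state lines' holds; brake system inspection 41 days ago vs limit 45 → met
2. vehicle safety inspection 451 days ago vs limit 730 → met
3. driver drug-and-alcohol testing 171 days ago vs limit 120 → not met
4. condition 'transports hazardous materials' holds; cargo securement review 87 days ago vs limit 90 → met
5. drivers with valid medical certificates 14 ≥ 9 → met
6. out-of-service rate (%) 30 > 24 → not met
7. auto liability coverage $900,000 ≥ $875,000 → met
8. condition 'operates vehicles over 26,000 lbs' holds; hours-of-service audit 67 days ago vs limit 60 → not met
9. driver qualification files present → met
10. operating authority certificate present → met
11. certified hazmat drivers 6 ≥ 3 → met
Not met: 3, 6, 8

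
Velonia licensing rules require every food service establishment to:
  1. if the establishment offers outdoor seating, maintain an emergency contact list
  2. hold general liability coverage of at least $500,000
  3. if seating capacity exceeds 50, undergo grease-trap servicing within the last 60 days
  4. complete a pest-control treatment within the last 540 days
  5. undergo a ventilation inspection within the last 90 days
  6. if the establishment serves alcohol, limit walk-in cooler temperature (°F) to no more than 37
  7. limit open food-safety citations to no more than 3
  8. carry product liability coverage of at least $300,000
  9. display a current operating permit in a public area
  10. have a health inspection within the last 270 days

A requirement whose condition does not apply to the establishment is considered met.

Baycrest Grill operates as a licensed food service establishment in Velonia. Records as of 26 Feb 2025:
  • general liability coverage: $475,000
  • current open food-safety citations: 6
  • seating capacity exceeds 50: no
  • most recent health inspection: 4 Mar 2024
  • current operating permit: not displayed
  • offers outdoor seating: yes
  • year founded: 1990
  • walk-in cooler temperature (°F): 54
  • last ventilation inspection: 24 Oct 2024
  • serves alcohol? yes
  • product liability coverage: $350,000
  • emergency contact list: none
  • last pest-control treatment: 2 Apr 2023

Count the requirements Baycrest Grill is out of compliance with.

8

1. condition 'offers outdoor seating' holds; emergency contact list absent → not met
2. general liability coverage $475,000 < $500,000 → not met
3. condition 'seating capacity exceeds 50' does not hold → requirement n/a → met
4. pest-control treatment 696 days ago vs limit 540 → not met
5. ventilation inspection 125 days ago vs limit 90 → not met
6. condition 'serves alcohol' holds; walk-in cooler temperature (°F) 54 > 37 → not met
7. open food-safety citations 6 > 3 → not met
8. product liability coverage $350,000 ≥ $300,000 → met
9. current operating permit absent → not met
10. health inspection 359 days ago vs limit 270 → not met
Not met: 8 of 10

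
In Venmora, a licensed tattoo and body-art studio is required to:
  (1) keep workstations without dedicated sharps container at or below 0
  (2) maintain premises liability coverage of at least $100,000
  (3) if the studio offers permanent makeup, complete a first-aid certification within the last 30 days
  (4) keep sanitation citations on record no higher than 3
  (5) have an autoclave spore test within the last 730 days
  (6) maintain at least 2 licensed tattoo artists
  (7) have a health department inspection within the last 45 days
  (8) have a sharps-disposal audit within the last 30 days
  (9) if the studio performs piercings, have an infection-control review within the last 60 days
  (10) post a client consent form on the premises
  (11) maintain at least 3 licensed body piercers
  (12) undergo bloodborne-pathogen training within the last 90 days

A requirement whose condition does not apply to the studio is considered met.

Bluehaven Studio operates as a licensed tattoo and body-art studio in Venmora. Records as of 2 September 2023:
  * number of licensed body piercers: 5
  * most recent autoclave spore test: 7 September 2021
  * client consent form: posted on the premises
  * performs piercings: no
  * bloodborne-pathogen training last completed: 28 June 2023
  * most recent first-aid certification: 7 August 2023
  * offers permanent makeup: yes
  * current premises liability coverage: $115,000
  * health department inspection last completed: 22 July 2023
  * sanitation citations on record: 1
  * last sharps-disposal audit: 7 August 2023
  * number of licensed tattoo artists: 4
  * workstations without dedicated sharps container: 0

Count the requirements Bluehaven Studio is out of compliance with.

0

1. workstations without dedicated sharps container 0 ≤ 0 → met
2. premises liability coverage $115,000 ≥ $100,000 → met
3. condition 'offers permanent makeup' holds; first-aid certification 26 days ago vs limit 30 → met
4. sanitation citations on record 1 ≤ 3 → met
5. autoclave spore test 725 days ago vs limit 730 → met
6. licensed tattoo artists 4 ≥ 2 → met
7. health department inspection 42 days ago vs limit 45 → met
8. sharps-disposal audit 26 days ago vs limit 30 → met
9. condition 'performs piercings' does not hold → requirement n/a → met
10. client consent form present → met
11. licensed body piercers 5 ≥ 3 → met
12. bloodborne-pathogen training 66 days ago vs limit 90 → met
Not met: 0 of 12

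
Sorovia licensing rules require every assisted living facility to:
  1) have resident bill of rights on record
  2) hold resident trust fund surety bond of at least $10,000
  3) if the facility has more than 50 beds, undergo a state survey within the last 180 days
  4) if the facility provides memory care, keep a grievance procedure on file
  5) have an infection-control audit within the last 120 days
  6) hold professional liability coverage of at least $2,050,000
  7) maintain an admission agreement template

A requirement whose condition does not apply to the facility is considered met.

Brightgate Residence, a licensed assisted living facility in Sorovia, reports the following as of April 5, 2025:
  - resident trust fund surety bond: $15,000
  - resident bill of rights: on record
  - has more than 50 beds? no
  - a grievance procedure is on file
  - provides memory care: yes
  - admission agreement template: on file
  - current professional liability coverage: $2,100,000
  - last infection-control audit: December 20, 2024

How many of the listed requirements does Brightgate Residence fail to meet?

1. resident bill of rights present → met
2. resident trust fund surety bond $15,000 ≥ $10,000 → met
3. condition 'has more than 50 beds' does not hold → requirement n/a → met
4. condition 'provides memory care' holds; grievance procedure present → met
5. infection-control audit 106 days ago vs limit 120 → met
6. professional liability coverage $2,100,000 ≥ $2,050,000 → met
7. admission agreement template present → met
Not met: 0 of 7

0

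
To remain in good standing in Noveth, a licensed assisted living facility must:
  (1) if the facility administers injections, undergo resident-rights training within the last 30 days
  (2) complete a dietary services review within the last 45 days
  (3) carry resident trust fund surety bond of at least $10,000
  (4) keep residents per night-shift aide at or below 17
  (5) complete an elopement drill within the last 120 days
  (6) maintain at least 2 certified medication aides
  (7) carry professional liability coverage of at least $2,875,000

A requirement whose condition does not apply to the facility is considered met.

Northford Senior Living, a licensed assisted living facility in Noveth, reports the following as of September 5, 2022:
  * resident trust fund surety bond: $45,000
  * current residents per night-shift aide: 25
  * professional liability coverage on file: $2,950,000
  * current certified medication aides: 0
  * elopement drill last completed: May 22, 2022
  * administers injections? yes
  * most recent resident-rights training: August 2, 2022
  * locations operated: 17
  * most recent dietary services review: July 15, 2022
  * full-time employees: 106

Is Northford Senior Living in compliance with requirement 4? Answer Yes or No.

No

4. residents per night-shift aide 25 > 17 → not met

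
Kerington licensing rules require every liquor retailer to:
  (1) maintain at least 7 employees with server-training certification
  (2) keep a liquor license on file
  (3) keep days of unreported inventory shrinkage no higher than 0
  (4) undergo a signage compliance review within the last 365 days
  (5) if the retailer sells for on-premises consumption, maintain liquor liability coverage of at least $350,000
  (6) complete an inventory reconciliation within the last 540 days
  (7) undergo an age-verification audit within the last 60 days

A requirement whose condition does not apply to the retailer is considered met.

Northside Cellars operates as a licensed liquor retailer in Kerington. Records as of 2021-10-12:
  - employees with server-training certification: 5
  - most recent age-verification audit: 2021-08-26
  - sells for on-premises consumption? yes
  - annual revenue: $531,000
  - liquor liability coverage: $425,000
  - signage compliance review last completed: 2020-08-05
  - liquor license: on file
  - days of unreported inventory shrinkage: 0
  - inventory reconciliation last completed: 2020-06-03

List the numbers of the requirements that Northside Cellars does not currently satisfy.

1, 4

1. employees with server-training certification 5 < 7 → not met
2. liquor license present → met
3. days of unreported inventory shrinkage 0 ≤ 0 → met
4. signage compliance review 433 days ago vs limit 365 → not met
5. condition 'sells for on-premises consumption' holds; liquor liability coverage $425,000 ≥ $350,000 → met
6. inventory reconciliation 496 days ago vs limit 540 → met
7. age-verification audit 47 days ago vs limit 60 → met
Not met: 1, 4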